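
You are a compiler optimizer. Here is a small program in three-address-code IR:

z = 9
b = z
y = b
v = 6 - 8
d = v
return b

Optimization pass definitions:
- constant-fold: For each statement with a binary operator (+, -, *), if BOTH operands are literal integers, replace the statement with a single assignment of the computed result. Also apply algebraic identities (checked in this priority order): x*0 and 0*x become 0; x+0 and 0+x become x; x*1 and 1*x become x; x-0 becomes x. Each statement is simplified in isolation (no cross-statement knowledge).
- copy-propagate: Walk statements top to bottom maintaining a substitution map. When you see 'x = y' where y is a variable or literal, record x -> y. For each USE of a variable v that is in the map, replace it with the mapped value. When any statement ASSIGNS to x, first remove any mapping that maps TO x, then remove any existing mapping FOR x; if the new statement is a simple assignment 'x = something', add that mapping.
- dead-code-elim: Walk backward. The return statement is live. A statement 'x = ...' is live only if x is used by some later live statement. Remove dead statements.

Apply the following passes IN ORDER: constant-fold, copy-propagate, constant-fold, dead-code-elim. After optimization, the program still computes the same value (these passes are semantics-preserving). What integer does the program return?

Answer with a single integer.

Initial IR:
  z = 9
  b = z
  y = b
  v = 6 - 8
  d = v
  return b
After constant-fold (6 stmts):
  z = 9
  b = z
  y = b
  v = -2
  d = v
  return b
After copy-propagate (6 stmts):
  z = 9
  b = 9
  y = 9
  v = -2
  d = -2
  return 9
After constant-fold (6 stmts):
  z = 9
  b = 9
  y = 9
  v = -2
  d = -2
  return 9
After dead-code-elim (1 stmts):
  return 9
Evaluate:
  z = 9  =>  z = 9
  b = z  =>  b = 9
  y = b  =>  y = 9
  v = 6 - 8  =>  v = -2
  d = v  =>  d = -2
  return b = 9

Answer: 9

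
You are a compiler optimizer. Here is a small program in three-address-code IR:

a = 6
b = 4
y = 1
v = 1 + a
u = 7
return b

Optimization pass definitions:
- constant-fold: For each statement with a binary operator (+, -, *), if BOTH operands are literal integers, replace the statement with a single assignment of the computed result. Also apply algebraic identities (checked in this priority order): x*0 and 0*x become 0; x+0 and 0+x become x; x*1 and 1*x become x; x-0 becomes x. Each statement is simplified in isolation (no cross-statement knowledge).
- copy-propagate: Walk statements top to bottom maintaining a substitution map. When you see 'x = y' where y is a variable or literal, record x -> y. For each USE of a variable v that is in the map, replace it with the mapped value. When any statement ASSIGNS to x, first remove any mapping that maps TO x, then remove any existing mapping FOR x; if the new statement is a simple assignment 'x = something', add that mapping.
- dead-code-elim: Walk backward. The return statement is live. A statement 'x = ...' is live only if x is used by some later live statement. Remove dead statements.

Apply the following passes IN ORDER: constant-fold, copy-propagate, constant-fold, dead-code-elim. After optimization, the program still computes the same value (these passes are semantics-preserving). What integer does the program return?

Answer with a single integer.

Initial IR:
  a = 6
  b = 4
  y = 1
  v = 1 + a
  u = 7
  return b
After constant-fold (6 stmts):
  a = 6
  b = 4
  y = 1
  v = 1 + a
  u = 7
  return b
After copy-propagate (6 stmts):
  a = 6
  b = 4
  y = 1
  v = 1 + 6
  u = 7
  return 4
After constant-fold (6 stmts):
  a = 6
  b = 4
  y = 1
  v = 7
  u = 7
  return 4
After dead-code-elim (1 stmts):
  return 4
Evaluate:
  a = 6  =>  a = 6
  b = 4  =>  b = 4
  y = 1  =>  y = 1
  v = 1 + a  =>  v = 7
  u = 7  =>  u = 7
  return b = 4

Answer: 4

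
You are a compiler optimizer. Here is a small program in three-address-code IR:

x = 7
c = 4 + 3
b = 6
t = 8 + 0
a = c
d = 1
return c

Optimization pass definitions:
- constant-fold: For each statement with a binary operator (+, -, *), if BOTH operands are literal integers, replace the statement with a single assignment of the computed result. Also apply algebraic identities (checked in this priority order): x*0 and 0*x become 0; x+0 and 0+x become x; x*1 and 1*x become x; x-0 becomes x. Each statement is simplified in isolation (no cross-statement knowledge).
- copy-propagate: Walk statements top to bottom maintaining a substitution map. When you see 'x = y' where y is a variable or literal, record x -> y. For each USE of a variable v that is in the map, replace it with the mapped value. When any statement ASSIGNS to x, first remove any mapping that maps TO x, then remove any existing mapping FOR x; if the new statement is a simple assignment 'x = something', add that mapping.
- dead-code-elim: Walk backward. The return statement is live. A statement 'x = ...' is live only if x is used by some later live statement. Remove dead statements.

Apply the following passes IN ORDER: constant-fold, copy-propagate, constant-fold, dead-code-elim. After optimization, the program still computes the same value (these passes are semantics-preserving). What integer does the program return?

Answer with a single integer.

Answer: 7

Derivation:
Initial IR:
  x = 7
  c = 4 + 3
  b = 6
  t = 8 + 0
  a = c
  d = 1
  return c
After constant-fold (7 stmts):
  x = 7
  c = 7
  b = 6
  t = 8
  a = c
  d = 1
  return c
After copy-propagate (7 stmts):
  x = 7
  c = 7
  b = 6
  t = 8
  a = 7
  d = 1
  return 7
After constant-fold (7 stmts):
  x = 7
  c = 7
  b = 6
  t = 8
  a = 7
  d = 1
  return 7
After dead-code-elim (1 stmts):
  return 7
Evaluate:
  x = 7  =>  x = 7
  c = 4 + 3  =>  c = 7
  b = 6  =>  b = 6
  t = 8 + 0  =>  t = 8
  a = c  =>  a = 7
  d = 1  =>  d = 1
  return c = 7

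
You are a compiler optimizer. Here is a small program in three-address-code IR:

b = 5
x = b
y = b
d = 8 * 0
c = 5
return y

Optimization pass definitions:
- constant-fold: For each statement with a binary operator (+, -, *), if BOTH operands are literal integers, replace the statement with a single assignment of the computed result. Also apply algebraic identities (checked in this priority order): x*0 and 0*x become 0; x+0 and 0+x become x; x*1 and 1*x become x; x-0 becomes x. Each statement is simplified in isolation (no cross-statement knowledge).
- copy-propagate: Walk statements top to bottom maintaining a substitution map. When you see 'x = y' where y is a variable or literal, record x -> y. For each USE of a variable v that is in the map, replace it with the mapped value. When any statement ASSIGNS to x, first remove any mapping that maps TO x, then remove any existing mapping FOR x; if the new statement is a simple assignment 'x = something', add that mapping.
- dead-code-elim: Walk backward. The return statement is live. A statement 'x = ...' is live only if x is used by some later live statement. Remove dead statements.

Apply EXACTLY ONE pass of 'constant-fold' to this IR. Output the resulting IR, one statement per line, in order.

Applying constant-fold statement-by-statement:
  [1] b = 5  (unchanged)
  [2] x = b  (unchanged)
  [3] y = b  (unchanged)
  [4] d = 8 * 0  -> d = 0
  [5] c = 5  (unchanged)
  [6] return y  (unchanged)
Result (6 stmts):
  b = 5
  x = b
  y = b
  d = 0
  c = 5
  return y

Answer: b = 5
x = b
y = b
d = 0
c = 5
return y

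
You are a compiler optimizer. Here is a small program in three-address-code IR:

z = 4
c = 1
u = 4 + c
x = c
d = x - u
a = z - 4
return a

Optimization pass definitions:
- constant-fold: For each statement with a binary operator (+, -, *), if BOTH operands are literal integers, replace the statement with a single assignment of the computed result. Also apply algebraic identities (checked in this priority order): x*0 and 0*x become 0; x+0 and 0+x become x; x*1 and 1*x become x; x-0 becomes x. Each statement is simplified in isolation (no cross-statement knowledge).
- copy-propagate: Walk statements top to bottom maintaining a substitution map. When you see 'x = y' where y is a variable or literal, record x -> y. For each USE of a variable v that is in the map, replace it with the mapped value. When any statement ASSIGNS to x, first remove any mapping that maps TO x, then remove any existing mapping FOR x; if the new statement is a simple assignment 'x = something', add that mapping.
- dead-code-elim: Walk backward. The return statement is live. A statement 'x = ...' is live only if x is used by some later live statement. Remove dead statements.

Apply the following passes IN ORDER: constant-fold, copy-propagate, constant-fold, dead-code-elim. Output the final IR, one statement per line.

Answer: a = 0
return a

Derivation:
Initial IR:
  z = 4
  c = 1
  u = 4 + c
  x = c
  d = x - u
  a = z - 4
  return a
After constant-fold (7 stmts):
  z = 4
  c = 1
  u = 4 + c
  x = c
  d = x - u
  a = z - 4
  return a
After copy-propagate (7 stmts):
  z = 4
  c = 1
  u = 4 + 1
  x = 1
  d = 1 - u
  a = 4 - 4
  return a
After constant-fold (7 stmts):
  z = 4
  c = 1
  u = 5
  x = 1
  d = 1 - u
  a = 0
  return a
After dead-code-elim (2 stmts):
  a = 0
  return a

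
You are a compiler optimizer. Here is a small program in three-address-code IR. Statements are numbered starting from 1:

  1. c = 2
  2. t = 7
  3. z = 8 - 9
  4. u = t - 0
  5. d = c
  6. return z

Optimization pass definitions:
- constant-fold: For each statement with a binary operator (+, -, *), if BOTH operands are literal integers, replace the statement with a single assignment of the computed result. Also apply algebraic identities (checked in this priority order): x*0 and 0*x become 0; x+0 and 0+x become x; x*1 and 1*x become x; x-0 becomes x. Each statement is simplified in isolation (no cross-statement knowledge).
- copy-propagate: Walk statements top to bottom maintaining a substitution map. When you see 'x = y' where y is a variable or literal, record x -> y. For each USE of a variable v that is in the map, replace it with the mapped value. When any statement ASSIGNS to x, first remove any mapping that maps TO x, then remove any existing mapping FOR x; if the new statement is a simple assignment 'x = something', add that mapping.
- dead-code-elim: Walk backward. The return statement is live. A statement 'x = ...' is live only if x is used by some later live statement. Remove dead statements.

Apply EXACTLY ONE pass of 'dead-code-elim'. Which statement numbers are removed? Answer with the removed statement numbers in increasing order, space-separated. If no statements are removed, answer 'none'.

Backward liveness scan:
Stmt 1 'c = 2': DEAD (c not in live set [])
Stmt 2 't = 7': DEAD (t not in live set [])
Stmt 3 'z = 8 - 9': KEEP (z is live); live-in = []
Stmt 4 'u = t - 0': DEAD (u not in live set ['z'])
Stmt 5 'd = c': DEAD (d not in live set ['z'])
Stmt 6 'return z': KEEP (return); live-in = ['z']
Removed statement numbers: [1, 2, 4, 5]
Surviving IR:
  z = 8 - 9
  return z

Answer: 1 2 4 5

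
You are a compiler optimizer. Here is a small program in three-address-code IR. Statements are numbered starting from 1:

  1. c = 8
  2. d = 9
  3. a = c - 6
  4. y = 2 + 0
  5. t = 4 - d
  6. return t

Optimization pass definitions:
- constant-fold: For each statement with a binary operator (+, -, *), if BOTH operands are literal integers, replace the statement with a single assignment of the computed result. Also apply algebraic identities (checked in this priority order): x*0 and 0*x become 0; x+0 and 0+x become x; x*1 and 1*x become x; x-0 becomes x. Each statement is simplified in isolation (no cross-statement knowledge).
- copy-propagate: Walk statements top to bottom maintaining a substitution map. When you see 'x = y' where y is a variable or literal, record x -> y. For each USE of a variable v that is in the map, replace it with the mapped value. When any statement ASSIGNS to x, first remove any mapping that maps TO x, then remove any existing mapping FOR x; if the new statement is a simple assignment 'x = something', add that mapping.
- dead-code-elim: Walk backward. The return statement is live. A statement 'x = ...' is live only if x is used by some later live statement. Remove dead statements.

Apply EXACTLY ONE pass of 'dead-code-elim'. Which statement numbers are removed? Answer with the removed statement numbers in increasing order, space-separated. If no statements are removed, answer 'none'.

Answer: 1 3 4

Derivation:
Backward liveness scan:
Stmt 1 'c = 8': DEAD (c not in live set [])
Stmt 2 'd = 9': KEEP (d is live); live-in = []
Stmt 3 'a = c - 6': DEAD (a not in live set ['d'])
Stmt 4 'y = 2 + 0': DEAD (y not in live set ['d'])
Stmt 5 't = 4 - d': KEEP (t is live); live-in = ['d']
Stmt 6 'return t': KEEP (return); live-in = ['t']
Removed statement numbers: [1, 3, 4]
Surviving IR:
  d = 9
  t = 4 - d
  return t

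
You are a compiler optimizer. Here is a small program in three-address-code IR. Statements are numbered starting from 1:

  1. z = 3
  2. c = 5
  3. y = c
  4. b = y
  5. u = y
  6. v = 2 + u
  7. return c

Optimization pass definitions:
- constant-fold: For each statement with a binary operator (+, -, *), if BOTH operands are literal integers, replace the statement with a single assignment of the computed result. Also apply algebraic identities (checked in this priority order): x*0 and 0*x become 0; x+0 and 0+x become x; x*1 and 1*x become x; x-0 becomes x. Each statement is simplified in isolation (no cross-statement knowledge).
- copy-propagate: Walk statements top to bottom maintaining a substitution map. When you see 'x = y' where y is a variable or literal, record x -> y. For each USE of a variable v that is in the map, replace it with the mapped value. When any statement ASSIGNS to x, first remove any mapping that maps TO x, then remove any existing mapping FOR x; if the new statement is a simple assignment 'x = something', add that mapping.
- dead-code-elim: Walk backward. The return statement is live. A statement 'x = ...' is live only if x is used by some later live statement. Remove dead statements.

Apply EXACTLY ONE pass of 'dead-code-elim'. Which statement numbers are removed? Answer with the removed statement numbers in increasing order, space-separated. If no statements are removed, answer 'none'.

Backward liveness scan:
Stmt 1 'z = 3': DEAD (z not in live set [])
Stmt 2 'c = 5': KEEP (c is live); live-in = []
Stmt 3 'y = c': DEAD (y not in live set ['c'])
Stmt 4 'b = y': DEAD (b not in live set ['c'])
Stmt 5 'u = y': DEAD (u not in live set ['c'])
Stmt 6 'v = 2 + u': DEAD (v not in live set ['c'])
Stmt 7 'return c': KEEP (return); live-in = ['c']
Removed statement numbers: [1, 3, 4, 5, 6]
Surviving IR:
  c = 5
  return c

Answer: 1 3 4 5 6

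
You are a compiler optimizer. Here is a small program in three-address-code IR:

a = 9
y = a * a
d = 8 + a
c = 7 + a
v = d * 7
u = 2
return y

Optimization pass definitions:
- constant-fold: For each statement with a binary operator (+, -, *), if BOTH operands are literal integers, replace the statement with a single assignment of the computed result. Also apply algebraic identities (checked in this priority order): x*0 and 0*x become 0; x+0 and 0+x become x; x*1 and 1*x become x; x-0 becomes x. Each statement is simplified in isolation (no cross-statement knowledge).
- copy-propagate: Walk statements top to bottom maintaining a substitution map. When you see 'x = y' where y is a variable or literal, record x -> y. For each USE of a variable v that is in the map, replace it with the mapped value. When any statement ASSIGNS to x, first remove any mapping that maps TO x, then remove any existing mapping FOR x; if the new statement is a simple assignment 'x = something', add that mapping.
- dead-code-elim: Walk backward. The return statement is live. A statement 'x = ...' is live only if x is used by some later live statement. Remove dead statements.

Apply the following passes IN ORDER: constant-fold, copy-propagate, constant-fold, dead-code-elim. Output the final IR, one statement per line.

Answer: y = 81
return y

Derivation:
Initial IR:
  a = 9
  y = a * a
  d = 8 + a
  c = 7 + a
  v = d * 7
  u = 2
  return y
After constant-fold (7 stmts):
  a = 9
  y = a * a
  d = 8 + a
  c = 7 + a
  v = d * 7
  u = 2
  return y
After copy-propagate (7 stmts):
  a = 9
  y = 9 * 9
  d = 8 + 9
  c = 7 + 9
  v = d * 7
  u = 2
  return y
After constant-fold (7 stmts):
  a = 9
  y = 81
  d = 17
  c = 16
  v = d * 7
  u = 2
  return y
After dead-code-elim (2 stmts):
  y = 81
  return y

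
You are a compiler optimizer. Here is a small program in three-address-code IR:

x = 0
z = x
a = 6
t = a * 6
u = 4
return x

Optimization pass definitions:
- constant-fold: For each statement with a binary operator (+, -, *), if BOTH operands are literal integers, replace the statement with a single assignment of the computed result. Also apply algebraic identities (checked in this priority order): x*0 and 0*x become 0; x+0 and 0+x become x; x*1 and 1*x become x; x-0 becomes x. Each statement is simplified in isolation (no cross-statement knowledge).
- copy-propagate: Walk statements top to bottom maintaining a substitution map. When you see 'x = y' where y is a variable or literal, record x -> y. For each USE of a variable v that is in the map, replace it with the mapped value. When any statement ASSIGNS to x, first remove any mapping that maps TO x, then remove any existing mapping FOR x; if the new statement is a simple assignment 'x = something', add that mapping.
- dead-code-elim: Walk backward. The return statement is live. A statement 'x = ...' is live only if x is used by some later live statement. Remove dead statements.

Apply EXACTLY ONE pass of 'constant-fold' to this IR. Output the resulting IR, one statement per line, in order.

Answer: x = 0
z = x
a = 6
t = a * 6
u = 4
return x

Derivation:
Applying constant-fold statement-by-statement:
  [1] x = 0  (unchanged)
  [2] z = x  (unchanged)
  [3] a = 6  (unchanged)
  [4] t = a * 6  (unchanged)
  [5] u = 4  (unchanged)
  [6] return x  (unchanged)
Result (6 stmts):
  x = 0
  z = x
  a = 6
  t = a * 6
  u = 4
  return x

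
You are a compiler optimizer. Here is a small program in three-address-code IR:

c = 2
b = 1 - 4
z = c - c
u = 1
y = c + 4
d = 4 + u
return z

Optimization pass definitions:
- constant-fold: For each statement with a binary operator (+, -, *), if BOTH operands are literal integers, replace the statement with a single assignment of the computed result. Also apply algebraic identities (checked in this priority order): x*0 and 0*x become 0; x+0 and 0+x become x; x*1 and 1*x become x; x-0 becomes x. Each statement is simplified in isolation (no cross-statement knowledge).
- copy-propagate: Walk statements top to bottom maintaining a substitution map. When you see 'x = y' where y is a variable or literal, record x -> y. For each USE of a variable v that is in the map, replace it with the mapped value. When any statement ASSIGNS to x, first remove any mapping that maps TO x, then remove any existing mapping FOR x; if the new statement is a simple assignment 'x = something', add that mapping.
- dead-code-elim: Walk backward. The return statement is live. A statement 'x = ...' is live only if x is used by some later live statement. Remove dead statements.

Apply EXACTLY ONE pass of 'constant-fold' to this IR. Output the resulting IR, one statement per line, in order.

Applying constant-fold statement-by-statement:
  [1] c = 2  (unchanged)
  [2] b = 1 - 4  -> b = -3
  [3] z = c - c  (unchanged)
  [4] u = 1  (unchanged)
  [5] y = c + 4  (unchanged)
  [6] d = 4 + u  (unchanged)
  [7] return z  (unchanged)
Result (7 stmts):
  c = 2
  b = -3
  z = c - c
  u = 1
  y = c + 4
  d = 4 + u
  return z

Answer: c = 2
b = -3
z = c - c
u = 1
y = c + 4
d = 4 + u
return z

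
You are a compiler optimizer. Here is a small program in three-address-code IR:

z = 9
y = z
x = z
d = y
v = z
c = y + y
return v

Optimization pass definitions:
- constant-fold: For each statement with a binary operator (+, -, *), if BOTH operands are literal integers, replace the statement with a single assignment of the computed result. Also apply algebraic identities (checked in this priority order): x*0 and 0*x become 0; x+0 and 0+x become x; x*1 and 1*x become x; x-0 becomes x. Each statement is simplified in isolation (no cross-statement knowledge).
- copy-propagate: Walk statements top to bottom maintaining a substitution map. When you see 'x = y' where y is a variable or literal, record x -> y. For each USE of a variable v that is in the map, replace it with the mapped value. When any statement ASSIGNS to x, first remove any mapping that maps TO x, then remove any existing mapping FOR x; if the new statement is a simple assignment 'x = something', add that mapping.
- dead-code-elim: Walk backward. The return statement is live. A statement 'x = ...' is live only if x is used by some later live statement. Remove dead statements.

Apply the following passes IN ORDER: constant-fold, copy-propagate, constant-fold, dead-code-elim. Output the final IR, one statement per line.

Initial IR:
  z = 9
  y = z
  x = z
  d = y
  v = z
  c = y + y
  return v
After constant-fold (7 stmts):
  z = 9
  y = z
  x = z
  d = y
  v = z
  c = y + y
  return v
After copy-propagate (7 stmts):
  z = 9
  y = 9
  x = 9
  d = 9
  v = 9
  c = 9 + 9
  return 9
After constant-fold (7 stmts):
  z = 9
  y = 9
  x = 9
  d = 9
  v = 9
  c = 18
  return 9
After dead-code-elim (1 stmts):
  return 9

Answer: return 9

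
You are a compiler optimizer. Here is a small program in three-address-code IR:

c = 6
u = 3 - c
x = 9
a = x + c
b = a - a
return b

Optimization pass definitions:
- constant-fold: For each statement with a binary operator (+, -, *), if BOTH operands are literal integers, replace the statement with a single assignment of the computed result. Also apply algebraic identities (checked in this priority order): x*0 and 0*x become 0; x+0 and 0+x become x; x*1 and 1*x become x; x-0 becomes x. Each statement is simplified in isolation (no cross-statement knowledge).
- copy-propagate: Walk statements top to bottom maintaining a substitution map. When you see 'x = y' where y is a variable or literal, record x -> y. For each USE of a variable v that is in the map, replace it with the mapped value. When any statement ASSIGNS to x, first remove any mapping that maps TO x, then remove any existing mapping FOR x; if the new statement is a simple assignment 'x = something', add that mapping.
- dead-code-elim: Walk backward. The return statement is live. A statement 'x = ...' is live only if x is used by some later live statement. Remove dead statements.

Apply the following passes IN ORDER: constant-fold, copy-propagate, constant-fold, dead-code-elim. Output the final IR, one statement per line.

Initial IR:
  c = 6
  u = 3 - c
  x = 9
  a = x + c
  b = a - a
  return b
After constant-fold (6 stmts):
  c = 6
  u = 3 - c
  x = 9
  a = x + c
  b = a - a
  return b
After copy-propagate (6 stmts):
  c = 6
  u = 3 - 6
  x = 9
  a = 9 + 6
  b = a - a
  return b
After constant-fold (6 stmts):
  c = 6
  u = -3
  x = 9
  a = 15
  b = a - a
  return b
After dead-code-elim (3 stmts):
  a = 15
  b = a - a
  return b

Answer: a = 15
b = a - a
return b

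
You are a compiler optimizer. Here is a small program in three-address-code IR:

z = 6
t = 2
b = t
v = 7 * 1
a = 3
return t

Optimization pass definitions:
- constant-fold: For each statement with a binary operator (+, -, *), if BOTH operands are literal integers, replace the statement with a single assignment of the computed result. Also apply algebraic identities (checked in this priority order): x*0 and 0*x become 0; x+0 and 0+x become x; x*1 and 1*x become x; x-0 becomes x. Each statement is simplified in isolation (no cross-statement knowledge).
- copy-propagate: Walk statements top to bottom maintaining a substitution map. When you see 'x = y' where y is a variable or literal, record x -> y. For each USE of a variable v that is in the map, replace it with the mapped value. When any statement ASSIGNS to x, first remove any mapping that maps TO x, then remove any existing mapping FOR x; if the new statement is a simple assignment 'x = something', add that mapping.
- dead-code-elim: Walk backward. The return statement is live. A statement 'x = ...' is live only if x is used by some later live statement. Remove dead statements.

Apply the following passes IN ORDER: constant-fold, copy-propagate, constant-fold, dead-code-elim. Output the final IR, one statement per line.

Initial IR:
  z = 6
  t = 2
  b = t
  v = 7 * 1
  a = 3
  return t
After constant-fold (6 stmts):
  z = 6
  t = 2
  b = t
  v = 7
  a = 3
  return t
After copy-propagate (6 stmts):
  z = 6
  t = 2
  b = 2
  v = 7
  a = 3
  return 2
After constant-fold (6 stmts):
  z = 6
  t = 2
  b = 2
  v = 7
  a = 3
  return 2
After dead-code-elim (1 stmts):
  return 2

Answer: return 2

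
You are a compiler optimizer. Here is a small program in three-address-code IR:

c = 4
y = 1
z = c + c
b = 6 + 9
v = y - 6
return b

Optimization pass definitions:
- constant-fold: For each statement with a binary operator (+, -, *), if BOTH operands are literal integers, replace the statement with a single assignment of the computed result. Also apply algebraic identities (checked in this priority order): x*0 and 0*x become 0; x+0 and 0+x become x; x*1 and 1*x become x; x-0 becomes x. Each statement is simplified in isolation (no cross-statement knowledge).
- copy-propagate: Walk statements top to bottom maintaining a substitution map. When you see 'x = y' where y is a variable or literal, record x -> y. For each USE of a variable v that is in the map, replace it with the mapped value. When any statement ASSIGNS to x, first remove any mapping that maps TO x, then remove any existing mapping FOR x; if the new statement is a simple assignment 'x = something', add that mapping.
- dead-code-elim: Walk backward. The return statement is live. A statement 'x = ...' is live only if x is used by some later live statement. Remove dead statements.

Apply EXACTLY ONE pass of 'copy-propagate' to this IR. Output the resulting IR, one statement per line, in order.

Applying copy-propagate statement-by-statement:
  [1] c = 4  (unchanged)
  [2] y = 1  (unchanged)
  [3] z = c + c  -> z = 4 + 4
  [4] b = 6 + 9  (unchanged)
  [5] v = y - 6  -> v = 1 - 6
  [6] return b  (unchanged)
Result (6 stmts):
  c = 4
  y = 1
  z = 4 + 4
  b = 6 + 9
  v = 1 - 6
  return b

Answer: c = 4
y = 1
z = 4 + 4
b = 6 + 9
v = 1 - 6
return b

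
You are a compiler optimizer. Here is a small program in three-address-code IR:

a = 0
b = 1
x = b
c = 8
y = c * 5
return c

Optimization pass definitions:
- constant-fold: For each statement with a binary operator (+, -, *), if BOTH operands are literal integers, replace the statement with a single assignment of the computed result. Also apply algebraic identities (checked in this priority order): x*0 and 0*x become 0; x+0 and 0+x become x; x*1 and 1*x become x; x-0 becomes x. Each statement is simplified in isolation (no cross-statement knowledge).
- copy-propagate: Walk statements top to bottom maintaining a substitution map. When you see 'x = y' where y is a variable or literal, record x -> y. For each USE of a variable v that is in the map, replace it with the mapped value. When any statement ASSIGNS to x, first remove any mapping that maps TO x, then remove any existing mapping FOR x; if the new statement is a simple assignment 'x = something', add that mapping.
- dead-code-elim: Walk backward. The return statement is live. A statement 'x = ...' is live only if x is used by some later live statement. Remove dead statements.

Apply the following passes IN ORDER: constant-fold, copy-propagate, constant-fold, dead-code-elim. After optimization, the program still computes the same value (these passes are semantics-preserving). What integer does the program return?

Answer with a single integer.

Answer: 8

Derivation:
Initial IR:
  a = 0
  b = 1
  x = b
  c = 8
  y = c * 5
  return c
After constant-fold (6 stmts):
  a = 0
  b = 1
  x = b
  c = 8
  y = c * 5
  return c
After copy-propagate (6 stmts):
  a = 0
  b = 1
  x = 1
  c = 8
  y = 8 * 5
  return 8
After constant-fold (6 stmts):
  a = 0
  b = 1
  x = 1
  c = 8
  y = 40
  return 8
After dead-code-elim (1 stmts):
  return 8
Evaluate:
  a = 0  =>  a = 0
  b = 1  =>  b = 1
  x = b  =>  x = 1
  c = 8  =>  c = 8
  y = c * 5  =>  y = 40
  return c = 8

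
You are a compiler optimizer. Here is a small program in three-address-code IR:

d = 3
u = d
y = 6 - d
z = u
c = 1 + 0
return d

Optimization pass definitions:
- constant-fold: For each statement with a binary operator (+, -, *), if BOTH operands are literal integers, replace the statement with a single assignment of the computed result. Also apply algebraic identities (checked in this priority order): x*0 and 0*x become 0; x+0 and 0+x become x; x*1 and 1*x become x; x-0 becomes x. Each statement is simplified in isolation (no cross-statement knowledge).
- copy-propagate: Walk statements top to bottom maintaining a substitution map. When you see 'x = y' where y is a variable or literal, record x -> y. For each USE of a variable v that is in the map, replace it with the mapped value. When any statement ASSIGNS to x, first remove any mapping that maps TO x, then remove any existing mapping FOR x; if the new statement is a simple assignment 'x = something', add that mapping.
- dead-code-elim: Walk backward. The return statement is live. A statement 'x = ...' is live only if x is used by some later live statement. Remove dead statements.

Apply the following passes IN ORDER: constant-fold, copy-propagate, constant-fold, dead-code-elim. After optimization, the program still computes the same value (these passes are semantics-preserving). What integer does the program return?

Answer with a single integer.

Answer: 3

Derivation:
Initial IR:
  d = 3
  u = d
  y = 6 - d
  z = u
  c = 1 + 0
  return d
After constant-fold (6 stmts):
  d = 3
  u = d
  y = 6 - d
  z = u
  c = 1
  return d
After copy-propagate (6 stmts):
  d = 3
  u = 3
  y = 6 - 3
  z = 3
  c = 1
  return 3
After constant-fold (6 stmts):
  d = 3
  u = 3
  y = 3
  z = 3
  c = 1
  return 3
After dead-code-elim (1 stmts):
  return 3
Evaluate:
  d = 3  =>  d = 3
  u = d  =>  u = 3
  y = 6 - d  =>  y = 3
  z = u  =>  z = 3
  c = 1 + 0  =>  c = 1
  return d = 3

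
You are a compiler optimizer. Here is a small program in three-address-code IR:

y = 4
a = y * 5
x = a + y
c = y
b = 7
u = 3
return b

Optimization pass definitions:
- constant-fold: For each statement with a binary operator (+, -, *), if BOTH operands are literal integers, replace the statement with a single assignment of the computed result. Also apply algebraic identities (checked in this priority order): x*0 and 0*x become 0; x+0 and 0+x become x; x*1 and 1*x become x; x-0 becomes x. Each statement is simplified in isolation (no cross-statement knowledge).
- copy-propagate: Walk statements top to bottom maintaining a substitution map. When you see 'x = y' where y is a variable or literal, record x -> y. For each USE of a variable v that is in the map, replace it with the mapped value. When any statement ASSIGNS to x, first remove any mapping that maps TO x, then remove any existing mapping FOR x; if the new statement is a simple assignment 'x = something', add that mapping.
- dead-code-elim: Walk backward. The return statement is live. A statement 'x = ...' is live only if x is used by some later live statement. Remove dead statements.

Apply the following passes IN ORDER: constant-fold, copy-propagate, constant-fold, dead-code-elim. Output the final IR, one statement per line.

Answer: return 7

Derivation:
Initial IR:
  y = 4
  a = y * 5
  x = a + y
  c = y
  b = 7
  u = 3
  return b
After constant-fold (7 stmts):
  y = 4
  a = y * 5
  x = a + y
  c = y
  b = 7
  u = 3
  return b
After copy-propagate (7 stmts):
  y = 4
  a = 4 * 5
  x = a + 4
  c = 4
  b = 7
  u = 3
  return 7
After constant-fold (7 stmts):
  y = 4
  a = 20
  x = a + 4
  c = 4
  b = 7
  u = 3
  return 7
After dead-code-elim (1 stmts):
  return 7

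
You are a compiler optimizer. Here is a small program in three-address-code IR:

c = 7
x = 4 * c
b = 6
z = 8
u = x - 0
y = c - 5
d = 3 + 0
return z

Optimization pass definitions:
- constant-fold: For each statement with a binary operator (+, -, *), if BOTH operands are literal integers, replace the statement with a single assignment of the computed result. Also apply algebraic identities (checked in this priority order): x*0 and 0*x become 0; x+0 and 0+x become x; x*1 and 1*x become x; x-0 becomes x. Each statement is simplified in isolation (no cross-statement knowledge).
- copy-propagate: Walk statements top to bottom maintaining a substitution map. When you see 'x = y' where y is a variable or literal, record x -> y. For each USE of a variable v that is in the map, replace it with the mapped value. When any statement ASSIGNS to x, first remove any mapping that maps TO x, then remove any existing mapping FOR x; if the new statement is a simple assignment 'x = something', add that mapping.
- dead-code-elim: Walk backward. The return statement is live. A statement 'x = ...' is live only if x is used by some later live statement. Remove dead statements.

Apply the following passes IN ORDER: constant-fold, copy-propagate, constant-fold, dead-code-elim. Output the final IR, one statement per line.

Answer: return 8

Derivation:
Initial IR:
  c = 7
  x = 4 * c
  b = 6
  z = 8
  u = x - 0
  y = c - 5
  d = 3 + 0
  return z
After constant-fold (8 stmts):
  c = 7
  x = 4 * c
  b = 6
  z = 8
  u = x
  y = c - 5
  d = 3
  return z
After copy-propagate (8 stmts):
  c = 7
  x = 4 * 7
  b = 6
  z = 8
  u = x
  y = 7 - 5
  d = 3
  return 8
After constant-fold (8 stmts):
  c = 7
  x = 28
  b = 6
  z = 8
  u = x
  y = 2
  d = 3
  return 8
After dead-code-elim (1 stmts):
  return 8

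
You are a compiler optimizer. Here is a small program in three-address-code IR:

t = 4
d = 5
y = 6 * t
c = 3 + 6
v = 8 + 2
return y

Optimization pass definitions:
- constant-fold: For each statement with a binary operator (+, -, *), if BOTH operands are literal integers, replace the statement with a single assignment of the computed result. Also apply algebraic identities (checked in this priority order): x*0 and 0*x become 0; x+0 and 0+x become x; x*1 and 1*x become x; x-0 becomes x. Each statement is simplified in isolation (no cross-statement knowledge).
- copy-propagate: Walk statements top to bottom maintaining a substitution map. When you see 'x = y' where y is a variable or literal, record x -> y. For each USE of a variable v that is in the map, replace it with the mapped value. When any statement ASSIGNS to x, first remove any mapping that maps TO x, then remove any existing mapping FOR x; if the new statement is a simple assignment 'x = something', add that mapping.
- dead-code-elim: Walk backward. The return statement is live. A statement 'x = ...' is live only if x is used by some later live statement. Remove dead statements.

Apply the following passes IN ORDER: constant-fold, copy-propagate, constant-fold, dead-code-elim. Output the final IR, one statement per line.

Answer: y = 24
return y

Derivation:
Initial IR:
  t = 4
  d = 5
  y = 6 * t
  c = 3 + 6
  v = 8 + 2
  return y
After constant-fold (6 stmts):
  t = 4
  d = 5
  y = 6 * t
  c = 9
  v = 10
  return y
After copy-propagate (6 stmts):
  t = 4
  d = 5
  y = 6 * 4
  c = 9
  v = 10
  return y
After constant-fold (6 stmts):
  t = 4
  d = 5
  y = 24
  c = 9
  v = 10
  return y
After dead-code-elim (2 stmts):
  y = 24
  return y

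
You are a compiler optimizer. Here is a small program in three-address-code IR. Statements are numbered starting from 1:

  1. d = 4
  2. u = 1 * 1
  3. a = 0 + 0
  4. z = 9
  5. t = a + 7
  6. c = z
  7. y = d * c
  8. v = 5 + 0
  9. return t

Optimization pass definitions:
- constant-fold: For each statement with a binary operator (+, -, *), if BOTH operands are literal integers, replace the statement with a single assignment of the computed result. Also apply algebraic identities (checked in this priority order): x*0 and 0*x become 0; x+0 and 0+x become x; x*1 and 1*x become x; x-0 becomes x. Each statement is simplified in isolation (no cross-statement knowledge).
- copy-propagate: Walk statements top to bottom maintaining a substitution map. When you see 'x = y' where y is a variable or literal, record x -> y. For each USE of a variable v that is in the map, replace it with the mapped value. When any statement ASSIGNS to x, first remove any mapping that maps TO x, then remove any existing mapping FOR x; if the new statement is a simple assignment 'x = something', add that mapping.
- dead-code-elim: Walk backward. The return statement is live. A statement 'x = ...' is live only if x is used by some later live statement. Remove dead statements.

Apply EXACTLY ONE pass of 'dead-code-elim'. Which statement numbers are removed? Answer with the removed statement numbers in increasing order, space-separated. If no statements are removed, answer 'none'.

Backward liveness scan:
Stmt 1 'd = 4': DEAD (d not in live set [])
Stmt 2 'u = 1 * 1': DEAD (u not in live set [])
Stmt 3 'a = 0 + 0': KEEP (a is live); live-in = []
Stmt 4 'z = 9': DEAD (z not in live set ['a'])
Stmt 5 't = a + 7': KEEP (t is live); live-in = ['a']
Stmt 6 'c = z': DEAD (c not in live set ['t'])
Stmt 7 'y = d * c': DEAD (y not in live set ['t'])
Stmt 8 'v = 5 + 0': DEAD (v not in live set ['t'])
Stmt 9 'return t': KEEP (return); live-in = ['t']
Removed statement numbers: [1, 2, 4, 6, 7, 8]
Surviving IR:
  a = 0 + 0
  t = a + 7
  return t

Answer: 1 2 4 6 7 8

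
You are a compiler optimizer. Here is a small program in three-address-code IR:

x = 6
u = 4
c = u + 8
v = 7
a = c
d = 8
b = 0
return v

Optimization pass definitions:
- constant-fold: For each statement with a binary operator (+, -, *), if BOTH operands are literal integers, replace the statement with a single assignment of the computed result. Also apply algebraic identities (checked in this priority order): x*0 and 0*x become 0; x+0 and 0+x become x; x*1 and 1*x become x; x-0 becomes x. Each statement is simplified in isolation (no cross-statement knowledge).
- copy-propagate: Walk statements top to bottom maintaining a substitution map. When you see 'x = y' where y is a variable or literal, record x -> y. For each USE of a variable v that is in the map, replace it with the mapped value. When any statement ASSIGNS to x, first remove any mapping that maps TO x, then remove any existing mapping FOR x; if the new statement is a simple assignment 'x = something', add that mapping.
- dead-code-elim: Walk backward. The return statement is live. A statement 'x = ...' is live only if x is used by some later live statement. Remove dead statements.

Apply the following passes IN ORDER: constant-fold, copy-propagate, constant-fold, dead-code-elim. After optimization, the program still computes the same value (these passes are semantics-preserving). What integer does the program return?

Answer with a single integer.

Answer: 7

Derivation:
Initial IR:
  x = 6
  u = 4
  c = u + 8
  v = 7
  a = c
  d = 8
  b = 0
  return v
After constant-fold (8 stmts):
  x = 6
  u = 4
  c = u + 8
  v = 7
  a = c
  d = 8
  b = 0
  return v
After copy-propagate (8 stmts):
  x = 6
  u = 4
  c = 4 + 8
  v = 7
  a = c
  d = 8
  b = 0
  return 7
After constant-fold (8 stmts):
  x = 6
  u = 4
  c = 12
  v = 7
  a = c
  d = 8
  b = 0
  return 7
After dead-code-elim (1 stmts):
  return 7
Evaluate:
  x = 6  =>  x = 6
  u = 4  =>  u = 4
  c = u + 8  =>  c = 12
  v = 7  =>  v = 7
  a = c  =>  a = 12
  d = 8  =>  d = 8
  b = 0  =>  b = 0
  return v = 7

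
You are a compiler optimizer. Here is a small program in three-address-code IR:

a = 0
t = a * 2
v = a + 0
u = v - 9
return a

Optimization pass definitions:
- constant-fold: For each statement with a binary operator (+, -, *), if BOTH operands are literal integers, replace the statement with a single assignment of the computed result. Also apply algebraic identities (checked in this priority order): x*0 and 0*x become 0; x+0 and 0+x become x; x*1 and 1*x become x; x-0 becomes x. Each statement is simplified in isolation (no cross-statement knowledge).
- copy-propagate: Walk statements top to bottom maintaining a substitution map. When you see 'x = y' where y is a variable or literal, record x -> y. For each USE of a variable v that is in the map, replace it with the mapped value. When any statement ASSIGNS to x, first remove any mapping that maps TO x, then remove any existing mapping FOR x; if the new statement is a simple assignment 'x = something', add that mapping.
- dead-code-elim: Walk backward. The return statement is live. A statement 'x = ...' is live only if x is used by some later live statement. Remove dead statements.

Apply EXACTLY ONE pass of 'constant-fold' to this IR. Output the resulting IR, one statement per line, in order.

Applying constant-fold statement-by-statement:
  [1] a = 0  (unchanged)
  [2] t = a * 2  (unchanged)
  [3] v = a + 0  -> v = a
  [4] u = v - 9  (unchanged)
  [5] return a  (unchanged)
Result (5 stmts):
  a = 0
  t = a * 2
  v = a
  u = v - 9
  return a

Answer: a = 0
t = a * 2
v = a
u = v - 9
return a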